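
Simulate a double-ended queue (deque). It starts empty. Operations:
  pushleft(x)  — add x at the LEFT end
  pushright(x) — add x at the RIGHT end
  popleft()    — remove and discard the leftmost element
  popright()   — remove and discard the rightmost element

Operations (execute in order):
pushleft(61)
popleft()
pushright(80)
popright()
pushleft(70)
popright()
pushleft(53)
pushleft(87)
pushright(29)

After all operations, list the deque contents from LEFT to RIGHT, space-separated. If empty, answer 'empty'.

Answer: 87 53 29

Derivation:
pushleft(61): [61]
popleft(): []
pushright(80): [80]
popright(): []
pushleft(70): [70]
popright(): []
pushleft(53): [53]
pushleft(87): [87, 53]
pushright(29): [87, 53, 29]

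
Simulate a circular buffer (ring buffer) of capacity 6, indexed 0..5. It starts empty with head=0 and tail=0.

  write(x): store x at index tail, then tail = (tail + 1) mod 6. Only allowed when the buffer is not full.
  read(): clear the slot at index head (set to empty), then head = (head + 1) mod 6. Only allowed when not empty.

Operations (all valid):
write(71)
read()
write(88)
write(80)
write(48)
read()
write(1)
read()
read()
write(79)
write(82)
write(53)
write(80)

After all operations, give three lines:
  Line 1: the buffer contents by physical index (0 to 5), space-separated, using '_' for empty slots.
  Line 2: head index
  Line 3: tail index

Answer: 82 53 80 _ 1 79
4
3

Derivation:
write(71): buf=[71 _ _ _ _ _], head=0, tail=1, size=1
read(): buf=[_ _ _ _ _ _], head=1, tail=1, size=0
write(88): buf=[_ 88 _ _ _ _], head=1, tail=2, size=1
write(80): buf=[_ 88 80 _ _ _], head=1, tail=3, size=2
write(48): buf=[_ 88 80 48 _ _], head=1, tail=4, size=3
read(): buf=[_ _ 80 48 _ _], head=2, tail=4, size=2
write(1): buf=[_ _ 80 48 1 _], head=2, tail=5, size=3
read(): buf=[_ _ _ 48 1 _], head=3, tail=5, size=2
read(): buf=[_ _ _ _ 1 _], head=4, tail=5, size=1
write(79): buf=[_ _ _ _ 1 79], head=4, tail=0, size=2
write(82): buf=[82 _ _ _ 1 79], head=4, tail=1, size=3
write(53): buf=[82 53 _ _ 1 79], head=4, tail=2, size=4
write(80): buf=[82 53 80 _ 1 79], head=4, tail=3, size=5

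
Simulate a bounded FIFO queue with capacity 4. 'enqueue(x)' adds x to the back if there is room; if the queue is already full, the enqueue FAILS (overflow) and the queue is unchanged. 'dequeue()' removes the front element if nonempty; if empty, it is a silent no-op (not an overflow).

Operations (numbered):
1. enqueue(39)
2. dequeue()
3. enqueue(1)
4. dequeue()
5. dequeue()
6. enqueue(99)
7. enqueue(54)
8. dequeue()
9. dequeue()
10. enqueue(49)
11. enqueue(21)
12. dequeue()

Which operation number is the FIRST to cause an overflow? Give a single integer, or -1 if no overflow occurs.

1. enqueue(39): size=1
2. dequeue(): size=0
3. enqueue(1): size=1
4. dequeue(): size=0
5. dequeue(): empty, no-op, size=0
6. enqueue(99): size=1
7. enqueue(54): size=2
8. dequeue(): size=1
9. dequeue(): size=0
10. enqueue(49): size=1
11. enqueue(21): size=2
12. dequeue(): size=1

Answer: -1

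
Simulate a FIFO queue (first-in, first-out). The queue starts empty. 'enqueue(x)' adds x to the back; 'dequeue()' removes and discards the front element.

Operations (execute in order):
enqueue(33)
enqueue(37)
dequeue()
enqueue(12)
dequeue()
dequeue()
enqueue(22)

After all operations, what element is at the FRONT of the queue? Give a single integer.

Answer: 22

Derivation:
enqueue(33): queue = [33]
enqueue(37): queue = [33, 37]
dequeue(): queue = [37]
enqueue(12): queue = [37, 12]
dequeue(): queue = [12]
dequeue(): queue = []
enqueue(22): queue = [22]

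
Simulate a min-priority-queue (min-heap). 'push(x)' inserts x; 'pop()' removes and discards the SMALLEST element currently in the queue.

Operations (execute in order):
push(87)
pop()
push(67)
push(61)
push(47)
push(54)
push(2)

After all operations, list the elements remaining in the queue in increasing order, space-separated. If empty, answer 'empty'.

Answer: 2 47 54 61 67

Derivation:
push(87): heap contents = [87]
pop() → 87: heap contents = []
push(67): heap contents = [67]
push(61): heap contents = [61, 67]
push(47): heap contents = [47, 61, 67]
push(54): heap contents = [47, 54, 61, 67]
push(2): heap contents = [2, 47, 54, 61, 67]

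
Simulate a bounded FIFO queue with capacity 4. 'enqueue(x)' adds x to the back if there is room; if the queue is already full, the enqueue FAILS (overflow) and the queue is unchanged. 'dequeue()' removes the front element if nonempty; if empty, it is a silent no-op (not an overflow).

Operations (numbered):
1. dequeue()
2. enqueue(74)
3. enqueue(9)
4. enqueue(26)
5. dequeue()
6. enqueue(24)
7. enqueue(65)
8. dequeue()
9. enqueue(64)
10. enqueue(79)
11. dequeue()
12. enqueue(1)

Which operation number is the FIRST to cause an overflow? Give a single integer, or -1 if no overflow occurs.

1. dequeue(): empty, no-op, size=0
2. enqueue(74): size=1
3. enqueue(9): size=2
4. enqueue(26): size=3
5. dequeue(): size=2
6. enqueue(24): size=3
7. enqueue(65): size=4
8. dequeue(): size=3
9. enqueue(64): size=4
10. enqueue(79): size=4=cap → OVERFLOW (fail)
11. dequeue(): size=3
12. enqueue(1): size=4

Answer: 10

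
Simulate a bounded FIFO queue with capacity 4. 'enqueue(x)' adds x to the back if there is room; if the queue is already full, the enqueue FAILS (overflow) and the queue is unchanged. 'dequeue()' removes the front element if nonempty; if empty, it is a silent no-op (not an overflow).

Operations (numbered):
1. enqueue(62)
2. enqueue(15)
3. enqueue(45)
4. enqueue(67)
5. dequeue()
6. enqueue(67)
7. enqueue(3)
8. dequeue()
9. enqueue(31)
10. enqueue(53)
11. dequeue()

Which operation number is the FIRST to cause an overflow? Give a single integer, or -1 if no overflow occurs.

1. enqueue(62): size=1
2. enqueue(15): size=2
3. enqueue(45): size=3
4. enqueue(67): size=4
5. dequeue(): size=3
6. enqueue(67): size=4
7. enqueue(3): size=4=cap → OVERFLOW (fail)
8. dequeue(): size=3
9. enqueue(31): size=4
10. enqueue(53): size=4=cap → OVERFLOW (fail)
11. dequeue(): size=3

Answer: 7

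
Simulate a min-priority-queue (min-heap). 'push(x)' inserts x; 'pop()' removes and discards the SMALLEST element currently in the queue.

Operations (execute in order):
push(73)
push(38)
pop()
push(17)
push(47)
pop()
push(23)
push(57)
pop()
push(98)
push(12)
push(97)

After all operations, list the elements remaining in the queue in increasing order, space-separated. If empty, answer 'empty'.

push(73): heap contents = [73]
push(38): heap contents = [38, 73]
pop() → 38: heap contents = [73]
push(17): heap contents = [17, 73]
push(47): heap contents = [17, 47, 73]
pop() → 17: heap contents = [47, 73]
push(23): heap contents = [23, 47, 73]
push(57): heap contents = [23, 47, 57, 73]
pop() → 23: heap contents = [47, 57, 73]
push(98): heap contents = [47, 57, 73, 98]
push(12): heap contents = [12, 47, 57, 73, 98]
push(97): heap contents = [12, 47, 57, 73, 97, 98]

Answer: 12 47 57 73 97 98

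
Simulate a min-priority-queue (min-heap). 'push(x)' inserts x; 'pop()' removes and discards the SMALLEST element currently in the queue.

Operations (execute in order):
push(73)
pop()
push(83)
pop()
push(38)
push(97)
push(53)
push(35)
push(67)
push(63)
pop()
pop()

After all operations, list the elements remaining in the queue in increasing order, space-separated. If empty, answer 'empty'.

Answer: 53 63 67 97

Derivation:
push(73): heap contents = [73]
pop() → 73: heap contents = []
push(83): heap contents = [83]
pop() → 83: heap contents = []
push(38): heap contents = [38]
push(97): heap contents = [38, 97]
push(53): heap contents = [38, 53, 97]
push(35): heap contents = [35, 38, 53, 97]
push(67): heap contents = [35, 38, 53, 67, 97]
push(63): heap contents = [35, 38, 53, 63, 67, 97]
pop() → 35: heap contents = [38, 53, 63, 67, 97]
pop() → 38: heap contents = [53, 63, 67, 97]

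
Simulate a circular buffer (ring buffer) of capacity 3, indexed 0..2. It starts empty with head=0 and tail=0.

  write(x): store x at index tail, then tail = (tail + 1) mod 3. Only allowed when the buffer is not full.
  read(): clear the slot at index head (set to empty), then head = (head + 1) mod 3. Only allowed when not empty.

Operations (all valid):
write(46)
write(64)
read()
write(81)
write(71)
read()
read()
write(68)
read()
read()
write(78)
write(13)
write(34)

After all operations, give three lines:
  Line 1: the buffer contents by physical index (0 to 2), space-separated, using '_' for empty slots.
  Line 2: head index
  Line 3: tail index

Answer: 13 34 78
2
2

Derivation:
write(46): buf=[46 _ _], head=0, tail=1, size=1
write(64): buf=[46 64 _], head=0, tail=2, size=2
read(): buf=[_ 64 _], head=1, tail=2, size=1
write(81): buf=[_ 64 81], head=1, tail=0, size=2
write(71): buf=[71 64 81], head=1, tail=1, size=3
read(): buf=[71 _ 81], head=2, tail=1, size=2
read(): buf=[71 _ _], head=0, tail=1, size=1
write(68): buf=[71 68 _], head=0, tail=2, size=2
read(): buf=[_ 68 _], head=1, tail=2, size=1
read(): buf=[_ _ _], head=2, tail=2, size=0
write(78): buf=[_ _ 78], head=2, tail=0, size=1
write(13): buf=[13 _ 78], head=2, tail=1, size=2
write(34): buf=[13 34 78], head=2, tail=2, size=3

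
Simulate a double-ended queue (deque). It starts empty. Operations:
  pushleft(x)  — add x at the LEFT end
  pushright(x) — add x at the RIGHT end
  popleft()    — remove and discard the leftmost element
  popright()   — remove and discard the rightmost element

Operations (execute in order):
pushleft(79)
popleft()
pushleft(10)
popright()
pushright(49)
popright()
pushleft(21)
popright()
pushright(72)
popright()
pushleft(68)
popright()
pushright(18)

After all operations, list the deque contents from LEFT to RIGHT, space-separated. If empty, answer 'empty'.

pushleft(79): [79]
popleft(): []
pushleft(10): [10]
popright(): []
pushright(49): [49]
popright(): []
pushleft(21): [21]
popright(): []
pushright(72): [72]
popright(): []
pushleft(68): [68]
popright(): []
pushright(18): [18]

Answer: 18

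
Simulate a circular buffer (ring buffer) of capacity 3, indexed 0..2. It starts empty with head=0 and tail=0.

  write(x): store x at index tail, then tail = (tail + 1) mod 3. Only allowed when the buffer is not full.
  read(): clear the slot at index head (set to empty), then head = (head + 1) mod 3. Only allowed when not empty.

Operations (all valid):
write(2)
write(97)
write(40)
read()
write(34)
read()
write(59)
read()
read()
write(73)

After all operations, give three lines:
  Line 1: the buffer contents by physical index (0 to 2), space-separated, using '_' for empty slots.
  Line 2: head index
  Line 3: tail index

Answer: _ 59 73
1
0

Derivation:
write(2): buf=[2 _ _], head=0, tail=1, size=1
write(97): buf=[2 97 _], head=0, tail=2, size=2
write(40): buf=[2 97 40], head=0, tail=0, size=3
read(): buf=[_ 97 40], head=1, tail=0, size=2
write(34): buf=[34 97 40], head=1, tail=1, size=3
read(): buf=[34 _ 40], head=2, tail=1, size=2
write(59): buf=[34 59 40], head=2, tail=2, size=3
read(): buf=[34 59 _], head=0, tail=2, size=2
read(): buf=[_ 59 _], head=1, tail=2, size=1
write(73): buf=[_ 59 73], head=1, tail=0, size=2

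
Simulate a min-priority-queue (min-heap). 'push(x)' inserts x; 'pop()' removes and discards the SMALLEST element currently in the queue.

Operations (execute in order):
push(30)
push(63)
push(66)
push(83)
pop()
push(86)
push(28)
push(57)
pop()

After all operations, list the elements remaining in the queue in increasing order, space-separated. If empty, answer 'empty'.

Answer: 57 63 66 83 86

Derivation:
push(30): heap contents = [30]
push(63): heap contents = [30, 63]
push(66): heap contents = [30, 63, 66]
push(83): heap contents = [30, 63, 66, 83]
pop() → 30: heap contents = [63, 66, 83]
push(86): heap contents = [63, 66, 83, 86]
push(28): heap contents = [28, 63, 66, 83, 86]
push(57): heap contents = [28, 57, 63, 66, 83, 86]
pop() → 28: heap contents = [57, 63, 66, 83, 86]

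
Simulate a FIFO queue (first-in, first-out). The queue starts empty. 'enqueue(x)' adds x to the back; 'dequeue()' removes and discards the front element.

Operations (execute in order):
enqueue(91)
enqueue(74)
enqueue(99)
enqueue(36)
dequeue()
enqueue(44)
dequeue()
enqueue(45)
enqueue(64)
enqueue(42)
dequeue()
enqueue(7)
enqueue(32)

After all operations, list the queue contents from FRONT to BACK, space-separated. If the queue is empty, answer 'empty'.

Answer: 36 44 45 64 42 7 32

Derivation:
enqueue(91): [91]
enqueue(74): [91, 74]
enqueue(99): [91, 74, 99]
enqueue(36): [91, 74, 99, 36]
dequeue(): [74, 99, 36]
enqueue(44): [74, 99, 36, 44]
dequeue(): [99, 36, 44]
enqueue(45): [99, 36, 44, 45]
enqueue(64): [99, 36, 44, 45, 64]
enqueue(42): [99, 36, 44, 45, 64, 42]
dequeue(): [36, 44, 45, 64, 42]
enqueue(7): [36, 44, 45, 64, 42, 7]
enqueue(32): [36, 44, 45, 64, 42, 7, 32]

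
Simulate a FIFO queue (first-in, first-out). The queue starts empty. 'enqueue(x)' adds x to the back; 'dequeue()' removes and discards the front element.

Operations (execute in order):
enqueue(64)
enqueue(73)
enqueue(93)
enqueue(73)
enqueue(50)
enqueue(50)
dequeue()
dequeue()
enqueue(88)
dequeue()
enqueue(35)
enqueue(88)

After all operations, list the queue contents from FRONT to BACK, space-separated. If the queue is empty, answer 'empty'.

enqueue(64): [64]
enqueue(73): [64, 73]
enqueue(93): [64, 73, 93]
enqueue(73): [64, 73, 93, 73]
enqueue(50): [64, 73, 93, 73, 50]
enqueue(50): [64, 73, 93, 73, 50, 50]
dequeue(): [73, 93, 73, 50, 50]
dequeue(): [93, 73, 50, 50]
enqueue(88): [93, 73, 50, 50, 88]
dequeue(): [73, 50, 50, 88]
enqueue(35): [73, 50, 50, 88, 35]
enqueue(88): [73, 50, 50, 88, 35, 88]

Answer: 73 50 50 88 35 88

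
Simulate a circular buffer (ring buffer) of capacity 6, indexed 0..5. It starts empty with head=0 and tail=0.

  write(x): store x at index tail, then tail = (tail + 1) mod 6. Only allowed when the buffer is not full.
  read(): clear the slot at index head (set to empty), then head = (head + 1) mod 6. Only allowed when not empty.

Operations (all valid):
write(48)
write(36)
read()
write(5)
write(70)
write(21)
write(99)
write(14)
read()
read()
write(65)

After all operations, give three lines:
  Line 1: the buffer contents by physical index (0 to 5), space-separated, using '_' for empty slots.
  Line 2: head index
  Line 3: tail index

Answer: 14 65 _ 70 21 99
3
2

Derivation:
write(48): buf=[48 _ _ _ _ _], head=0, tail=1, size=1
write(36): buf=[48 36 _ _ _ _], head=0, tail=2, size=2
read(): buf=[_ 36 _ _ _ _], head=1, tail=2, size=1
write(5): buf=[_ 36 5 _ _ _], head=1, tail=3, size=2
write(70): buf=[_ 36 5 70 _ _], head=1, tail=4, size=3
write(21): buf=[_ 36 5 70 21 _], head=1, tail=5, size=4
write(99): buf=[_ 36 5 70 21 99], head=1, tail=0, size=5
write(14): buf=[14 36 5 70 21 99], head=1, tail=1, size=6
read(): buf=[14 _ 5 70 21 99], head=2, tail=1, size=5
read(): buf=[14 _ _ 70 21 99], head=3, tail=1, size=4
write(65): buf=[14 65 _ 70 21 99], head=3, tail=2, size=5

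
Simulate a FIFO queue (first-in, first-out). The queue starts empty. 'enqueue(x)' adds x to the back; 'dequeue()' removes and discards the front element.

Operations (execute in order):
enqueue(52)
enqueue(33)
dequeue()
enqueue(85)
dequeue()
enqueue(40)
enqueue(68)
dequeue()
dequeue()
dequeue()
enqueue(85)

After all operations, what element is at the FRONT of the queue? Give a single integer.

Answer: 85

Derivation:
enqueue(52): queue = [52]
enqueue(33): queue = [52, 33]
dequeue(): queue = [33]
enqueue(85): queue = [33, 85]
dequeue(): queue = [85]
enqueue(40): queue = [85, 40]
enqueue(68): queue = [85, 40, 68]
dequeue(): queue = [40, 68]
dequeue(): queue = [68]
dequeue(): queue = []
enqueue(85): queue = [85]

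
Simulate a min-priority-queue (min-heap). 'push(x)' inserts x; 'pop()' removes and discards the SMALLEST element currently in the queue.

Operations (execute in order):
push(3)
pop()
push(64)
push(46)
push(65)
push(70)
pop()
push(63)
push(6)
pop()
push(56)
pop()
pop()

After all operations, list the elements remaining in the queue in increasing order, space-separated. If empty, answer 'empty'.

Answer: 64 65 70

Derivation:
push(3): heap contents = [3]
pop() → 3: heap contents = []
push(64): heap contents = [64]
push(46): heap contents = [46, 64]
push(65): heap contents = [46, 64, 65]
push(70): heap contents = [46, 64, 65, 70]
pop() → 46: heap contents = [64, 65, 70]
push(63): heap contents = [63, 64, 65, 70]
push(6): heap contents = [6, 63, 64, 65, 70]
pop() → 6: heap contents = [63, 64, 65, 70]
push(56): heap contents = [56, 63, 64, 65, 70]
pop() → 56: heap contents = [63, 64, 65, 70]
pop() → 63: heap contents = [64, 65, 70]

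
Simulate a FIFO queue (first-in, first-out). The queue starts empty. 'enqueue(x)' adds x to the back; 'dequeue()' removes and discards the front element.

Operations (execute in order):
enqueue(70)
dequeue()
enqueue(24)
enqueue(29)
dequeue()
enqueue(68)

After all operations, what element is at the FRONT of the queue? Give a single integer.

Answer: 29

Derivation:
enqueue(70): queue = [70]
dequeue(): queue = []
enqueue(24): queue = [24]
enqueue(29): queue = [24, 29]
dequeue(): queue = [29]
enqueue(68): queue = [29, 68]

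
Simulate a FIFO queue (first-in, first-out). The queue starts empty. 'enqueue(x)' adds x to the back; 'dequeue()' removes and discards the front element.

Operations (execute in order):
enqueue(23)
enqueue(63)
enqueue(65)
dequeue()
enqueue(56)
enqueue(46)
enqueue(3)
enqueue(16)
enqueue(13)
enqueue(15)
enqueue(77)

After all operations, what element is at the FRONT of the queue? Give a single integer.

enqueue(23): queue = [23]
enqueue(63): queue = [23, 63]
enqueue(65): queue = [23, 63, 65]
dequeue(): queue = [63, 65]
enqueue(56): queue = [63, 65, 56]
enqueue(46): queue = [63, 65, 56, 46]
enqueue(3): queue = [63, 65, 56, 46, 3]
enqueue(16): queue = [63, 65, 56, 46, 3, 16]
enqueue(13): queue = [63, 65, 56, 46, 3, 16, 13]
enqueue(15): queue = [63, 65, 56, 46, 3, 16, 13, 15]
enqueue(77): queue = [63, 65, 56, 46, 3, 16, 13, 15, 77]

Answer: 63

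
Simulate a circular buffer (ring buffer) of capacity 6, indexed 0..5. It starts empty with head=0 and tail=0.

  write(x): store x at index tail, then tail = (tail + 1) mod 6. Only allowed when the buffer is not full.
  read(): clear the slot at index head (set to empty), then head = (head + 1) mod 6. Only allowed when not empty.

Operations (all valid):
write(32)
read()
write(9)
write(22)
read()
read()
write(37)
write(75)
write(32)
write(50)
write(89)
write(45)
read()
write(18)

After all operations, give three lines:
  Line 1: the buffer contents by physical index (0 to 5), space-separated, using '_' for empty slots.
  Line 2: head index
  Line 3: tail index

write(32): buf=[32 _ _ _ _ _], head=0, tail=1, size=1
read(): buf=[_ _ _ _ _ _], head=1, tail=1, size=0
write(9): buf=[_ 9 _ _ _ _], head=1, tail=2, size=1
write(22): buf=[_ 9 22 _ _ _], head=1, tail=3, size=2
read(): buf=[_ _ 22 _ _ _], head=2, tail=3, size=1
read(): buf=[_ _ _ _ _ _], head=3, tail=3, size=0
write(37): buf=[_ _ _ 37 _ _], head=3, tail=4, size=1
write(75): buf=[_ _ _ 37 75 _], head=3, tail=5, size=2
write(32): buf=[_ _ _ 37 75 32], head=3, tail=0, size=3
write(50): buf=[50 _ _ 37 75 32], head=3, tail=1, size=4
write(89): buf=[50 89 _ 37 75 32], head=3, tail=2, size=5
write(45): buf=[50 89 45 37 75 32], head=3, tail=3, size=6
read(): buf=[50 89 45 _ 75 32], head=4, tail=3, size=5
write(18): buf=[50 89 45 18 75 32], head=4, tail=4, size=6

Answer: 50 89 45 18 75 32
4
4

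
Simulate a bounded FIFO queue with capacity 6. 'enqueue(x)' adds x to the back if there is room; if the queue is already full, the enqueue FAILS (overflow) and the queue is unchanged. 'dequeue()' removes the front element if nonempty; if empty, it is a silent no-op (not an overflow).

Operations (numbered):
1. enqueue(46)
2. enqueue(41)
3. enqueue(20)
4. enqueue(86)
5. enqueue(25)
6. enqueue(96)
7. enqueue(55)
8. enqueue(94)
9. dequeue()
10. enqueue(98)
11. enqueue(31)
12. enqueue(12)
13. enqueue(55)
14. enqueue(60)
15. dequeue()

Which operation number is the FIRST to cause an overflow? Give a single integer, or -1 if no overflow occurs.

1. enqueue(46): size=1
2. enqueue(41): size=2
3. enqueue(20): size=3
4. enqueue(86): size=4
5. enqueue(25): size=5
6. enqueue(96): size=6
7. enqueue(55): size=6=cap → OVERFLOW (fail)
8. enqueue(94): size=6=cap → OVERFLOW (fail)
9. dequeue(): size=5
10. enqueue(98): size=6
11. enqueue(31): size=6=cap → OVERFLOW (fail)
12. enqueue(12): size=6=cap → OVERFLOW (fail)
13. enqueue(55): size=6=cap → OVERFLOW (fail)
14. enqueue(60): size=6=cap → OVERFLOW (fail)
15. dequeue(): size=5

Answer: 7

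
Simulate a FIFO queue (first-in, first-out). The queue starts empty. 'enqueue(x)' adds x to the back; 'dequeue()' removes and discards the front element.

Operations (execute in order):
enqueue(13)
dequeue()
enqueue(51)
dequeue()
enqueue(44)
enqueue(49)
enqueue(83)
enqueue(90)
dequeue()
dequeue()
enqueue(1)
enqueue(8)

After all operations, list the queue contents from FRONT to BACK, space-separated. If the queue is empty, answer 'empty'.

Answer: 83 90 1 8

Derivation:
enqueue(13): [13]
dequeue(): []
enqueue(51): [51]
dequeue(): []
enqueue(44): [44]
enqueue(49): [44, 49]
enqueue(83): [44, 49, 83]
enqueue(90): [44, 49, 83, 90]
dequeue(): [49, 83, 90]
dequeue(): [83, 90]
enqueue(1): [83, 90, 1]
enqueue(8): [83, 90, 1, 8]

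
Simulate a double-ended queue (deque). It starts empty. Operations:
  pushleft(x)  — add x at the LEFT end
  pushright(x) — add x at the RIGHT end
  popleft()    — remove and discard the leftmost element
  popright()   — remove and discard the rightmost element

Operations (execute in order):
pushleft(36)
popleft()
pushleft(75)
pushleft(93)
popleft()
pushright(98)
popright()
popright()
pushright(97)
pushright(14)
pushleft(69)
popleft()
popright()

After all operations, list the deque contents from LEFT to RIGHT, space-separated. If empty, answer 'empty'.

pushleft(36): [36]
popleft(): []
pushleft(75): [75]
pushleft(93): [93, 75]
popleft(): [75]
pushright(98): [75, 98]
popright(): [75]
popright(): []
pushright(97): [97]
pushright(14): [97, 14]
pushleft(69): [69, 97, 14]
popleft(): [97, 14]
popright(): [97]

Answer: 97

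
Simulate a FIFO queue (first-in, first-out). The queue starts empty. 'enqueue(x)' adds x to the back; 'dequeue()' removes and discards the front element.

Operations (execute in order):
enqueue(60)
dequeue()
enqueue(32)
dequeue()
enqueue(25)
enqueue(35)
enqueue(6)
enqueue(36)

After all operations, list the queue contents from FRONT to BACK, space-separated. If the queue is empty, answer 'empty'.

Answer: 25 35 6 36

Derivation:
enqueue(60): [60]
dequeue(): []
enqueue(32): [32]
dequeue(): []
enqueue(25): [25]
enqueue(35): [25, 35]
enqueue(6): [25, 35, 6]
enqueue(36): [25, 35, 6, 36]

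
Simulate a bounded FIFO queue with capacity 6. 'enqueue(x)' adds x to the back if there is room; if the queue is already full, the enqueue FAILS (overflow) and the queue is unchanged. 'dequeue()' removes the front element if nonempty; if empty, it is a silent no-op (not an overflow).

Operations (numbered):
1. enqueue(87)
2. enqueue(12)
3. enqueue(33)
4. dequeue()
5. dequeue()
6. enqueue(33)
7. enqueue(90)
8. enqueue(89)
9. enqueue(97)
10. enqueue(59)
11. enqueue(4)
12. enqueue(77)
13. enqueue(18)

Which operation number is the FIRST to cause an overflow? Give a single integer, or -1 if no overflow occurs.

1. enqueue(87): size=1
2. enqueue(12): size=2
3. enqueue(33): size=3
4. dequeue(): size=2
5. dequeue(): size=1
6. enqueue(33): size=2
7. enqueue(90): size=3
8. enqueue(89): size=4
9. enqueue(97): size=5
10. enqueue(59): size=6
11. enqueue(4): size=6=cap → OVERFLOW (fail)
12. enqueue(77): size=6=cap → OVERFLOW (fail)
13. enqueue(18): size=6=cap → OVERFLOW (fail)

Answer: 11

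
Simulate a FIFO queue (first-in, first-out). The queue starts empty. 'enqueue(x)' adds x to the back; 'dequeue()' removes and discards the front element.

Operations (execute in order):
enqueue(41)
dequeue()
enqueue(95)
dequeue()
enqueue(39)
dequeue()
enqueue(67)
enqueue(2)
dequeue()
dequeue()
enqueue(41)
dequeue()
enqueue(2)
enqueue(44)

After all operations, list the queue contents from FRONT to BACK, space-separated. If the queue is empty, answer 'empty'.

Answer: 2 44

Derivation:
enqueue(41): [41]
dequeue(): []
enqueue(95): [95]
dequeue(): []
enqueue(39): [39]
dequeue(): []
enqueue(67): [67]
enqueue(2): [67, 2]
dequeue(): [2]
dequeue(): []
enqueue(41): [41]
dequeue(): []
enqueue(2): [2]
enqueue(44): [2, 44]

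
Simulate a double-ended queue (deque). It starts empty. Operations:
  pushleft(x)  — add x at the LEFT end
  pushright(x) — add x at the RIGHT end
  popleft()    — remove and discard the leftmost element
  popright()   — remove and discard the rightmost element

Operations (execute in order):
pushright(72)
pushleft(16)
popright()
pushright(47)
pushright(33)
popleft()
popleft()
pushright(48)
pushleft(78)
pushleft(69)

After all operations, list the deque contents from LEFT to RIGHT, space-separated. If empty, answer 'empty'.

pushright(72): [72]
pushleft(16): [16, 72]
popright(): [16]
pushright(47): [16, 47]
pushright(33): [16, 47, 33]
popleft(): [47, 33]
popleft(): [33]
pushright(48): [33, 48]
pushleft(78): [78, 33, 48]
pushleft(69): [69, 78, 33, 48]

Answer: 69 78 33 48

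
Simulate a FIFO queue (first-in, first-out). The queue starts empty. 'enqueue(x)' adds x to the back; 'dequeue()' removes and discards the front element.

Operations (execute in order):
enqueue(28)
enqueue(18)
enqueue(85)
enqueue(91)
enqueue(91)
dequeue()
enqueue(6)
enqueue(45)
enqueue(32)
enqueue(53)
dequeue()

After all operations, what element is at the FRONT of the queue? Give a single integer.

Answer: 85

Derivation:
enqueue(28): queue = [28]
enqueue(18): queue = [28, 18]
enqueue(85): queue = [28, 18, 85]
enqueue(91): queue = [28, 18, 85, 91]
enqueue(91): queue = [28, 18, 85, 91, 91]
dequeue(): queue = [18, 85, 91, 91]
enqueue(6): queue = [18, 85, 91, 91, 6]
enqueue(45): queue = [18, 85, 91, 91, 6, 45]
enqueue(32): queue = [18, 85, 91, 91, 6, 45, 32]
enqueue(53): queue = [18, 85, 91, 91, 6, 45, 32, 53]
dequeue(): queue = [85, 91, 91, 6, 45, 32, 53]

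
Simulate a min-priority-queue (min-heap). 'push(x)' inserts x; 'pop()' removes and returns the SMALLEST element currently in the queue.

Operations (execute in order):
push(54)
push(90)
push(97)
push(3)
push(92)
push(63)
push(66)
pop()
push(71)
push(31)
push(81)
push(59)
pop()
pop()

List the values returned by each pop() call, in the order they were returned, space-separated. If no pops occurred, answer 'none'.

Answer: 3 31 54

Derivation:
push(54): heap contents = [54]
push(90): heap contents = [54, 90]
push(97): heap contents = [54, 90, 97]
push(3): heap contents = [3, 54, 90, 97]
push(92): heap contents = [3, 54, 90, 92, 97]
push(63): heap contents = [3, 54, 63, 90, 92, 97]
push(66): heap contents = [3, 54, 63, 66, 90, 92, 97]
pop() → 3: heap contents = [54, 63, 66, 90, 92, 97]
push(71): heap contents = [54, 63, 66, 71, 90, 92, 97]
push(31): heap contents = [31, 54, 63, 66, 71, 90, 92, 97]
push(81): heap contents = [31, 54, 63, 66, 71, 81, 90, 92, 97]
push(59): heap contents = [31, 54, 59, 63, 66, 71, 81, 90, 92, 97]
pop() → 31: heap contents = [54, 59, 63, 66, 71, 81, 90, 92, 97]
pop() → 54: heap contents = [59, 63, 66, 71, 81, 90, 92, 97]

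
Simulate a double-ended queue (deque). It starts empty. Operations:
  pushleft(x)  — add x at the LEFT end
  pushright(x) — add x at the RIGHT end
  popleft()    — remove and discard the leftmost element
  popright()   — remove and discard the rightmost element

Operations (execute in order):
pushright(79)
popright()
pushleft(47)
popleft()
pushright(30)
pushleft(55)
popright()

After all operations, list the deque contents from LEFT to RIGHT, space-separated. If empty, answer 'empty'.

Answer: 55

Derivation:
pushright(79): [79]
popright(): []
pushleft(47): [47]
popleft(): []
pushright(30): [30]
pushleft(55): [55, 30]
popright(): [55]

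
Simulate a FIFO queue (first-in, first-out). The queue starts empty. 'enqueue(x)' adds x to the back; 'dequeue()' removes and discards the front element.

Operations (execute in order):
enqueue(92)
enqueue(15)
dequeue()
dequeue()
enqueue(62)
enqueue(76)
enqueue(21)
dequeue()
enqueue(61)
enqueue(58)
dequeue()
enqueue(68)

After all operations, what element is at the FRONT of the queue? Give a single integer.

enqueue(92): queue = [92]
enqueue(15): queue = [92, 15]
dequeue(): queue = [15]
dequeue(): queue = []
enqueue(62): queue = [62]
enqueue(76): queue = [62, 76]
enqueue(21): queue = [62, 76, 21]
dequeue(): queue = [76, 21]
enqueue(61): queue = [76, 21, 61]
enqueue(58): queue = [76, 21, 61, 58]
dequeue(): queue = [21, 61, 58]
enqueue(68): queue = [21, 61, 58, 68]

Answer: 21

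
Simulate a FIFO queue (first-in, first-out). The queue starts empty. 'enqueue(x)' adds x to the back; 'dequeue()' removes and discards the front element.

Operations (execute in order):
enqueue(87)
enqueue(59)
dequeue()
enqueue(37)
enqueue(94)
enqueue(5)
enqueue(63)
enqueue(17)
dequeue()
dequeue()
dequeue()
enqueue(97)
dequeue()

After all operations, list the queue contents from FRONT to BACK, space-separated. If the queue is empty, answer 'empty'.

Answer: 63 17 97

Derivation:
enqueue(87): [87]
enqueue(59): [87, 59]
dequeue(): [59]
enqueue(37): [59, 37]
enqueue(94): [59, 37, 94]
enqueue(5): [59, 37, 94, 5]
enqueue(63): [59, 37, 94, 5, 63]
enqueue(17): [59, 37, 94, 5, 63, 17]
dequeue(): [37, 94, 5, 63, 17]
dequeue(): [94, 5, 63, 17]
dequeue(): [5, 63, 17]
enqueue(97): [5, 63, 17, 97]
dequeue(): [63, 17, 97]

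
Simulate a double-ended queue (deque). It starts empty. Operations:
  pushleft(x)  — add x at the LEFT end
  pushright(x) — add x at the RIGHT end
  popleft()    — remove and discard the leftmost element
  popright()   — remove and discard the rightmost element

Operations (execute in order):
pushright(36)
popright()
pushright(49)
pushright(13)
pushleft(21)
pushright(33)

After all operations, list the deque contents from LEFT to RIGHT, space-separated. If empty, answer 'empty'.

pushright(36): [36]
popright(): []
pushright(49): [49]
pushright(13): [49, 13]
pushleft(21): [21, 49, 13]
pushright(33): [21, 49, 13, 33]

Answer: 21 49 13 33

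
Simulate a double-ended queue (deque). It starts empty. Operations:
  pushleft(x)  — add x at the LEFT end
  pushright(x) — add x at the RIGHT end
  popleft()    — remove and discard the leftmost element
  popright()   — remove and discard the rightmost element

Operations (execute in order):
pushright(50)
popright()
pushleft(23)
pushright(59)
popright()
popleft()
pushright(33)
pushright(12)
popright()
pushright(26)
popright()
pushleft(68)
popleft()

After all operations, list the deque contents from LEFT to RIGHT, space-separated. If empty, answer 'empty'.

pushright(50): [50]
popright(): []
pushleft(23): [23]
pushright(59): [23, 59]
popright(): [23]
popleft(): []
pushright(33): [33]
pushright(12): [33, 12]
popright(): [33]
pushright(26): [33, 26]
popright(): [33]
pushleft(68): [68, 33]
popleft(): [33]

Answer: 33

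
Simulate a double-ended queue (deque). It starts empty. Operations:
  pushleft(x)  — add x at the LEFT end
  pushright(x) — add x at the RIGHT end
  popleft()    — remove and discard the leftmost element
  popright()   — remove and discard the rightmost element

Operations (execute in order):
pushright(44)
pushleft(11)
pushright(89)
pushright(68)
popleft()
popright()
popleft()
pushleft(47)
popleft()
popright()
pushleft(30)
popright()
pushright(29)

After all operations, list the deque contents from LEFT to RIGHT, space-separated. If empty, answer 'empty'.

pushright(44): [44]
pushleft(11): [11, 44]
pushright(89): [11, 44, 89]
pushright(68): [11, 44, 89, 68]
popleft(): [44, 89, 68]
popright(): [44, 89]
popleft(): [89]
pushleft(47): [47, 89]
popleft(): [89]
popright(): []
pushleft(30): [30]
popright(): []
pushright(29): [29]

Answer: 29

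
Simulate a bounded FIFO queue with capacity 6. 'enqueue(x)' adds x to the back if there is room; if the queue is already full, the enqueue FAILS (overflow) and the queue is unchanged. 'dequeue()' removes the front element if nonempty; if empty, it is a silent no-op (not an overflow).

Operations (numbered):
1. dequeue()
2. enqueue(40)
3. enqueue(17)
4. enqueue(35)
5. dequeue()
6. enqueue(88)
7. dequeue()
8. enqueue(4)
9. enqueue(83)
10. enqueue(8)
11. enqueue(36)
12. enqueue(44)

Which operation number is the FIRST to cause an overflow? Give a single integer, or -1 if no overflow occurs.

1. dequeue(): empty, no-op, size=0
2. enqueue(40): size=1
3. enqueue(17): size=2
4. enqueue(35): size=3
5. dequeue(): size=2
6. enqueue(88): size=3
7. dequeue(): size=2
8. enqueue(4): size=3
9. enqueue(83): size=4
10. enqueue(8): size=5
11. enqueue(36): size=6
12. enqueue(44): size=6=cap → OVERFLOW (fail)

Answer: 12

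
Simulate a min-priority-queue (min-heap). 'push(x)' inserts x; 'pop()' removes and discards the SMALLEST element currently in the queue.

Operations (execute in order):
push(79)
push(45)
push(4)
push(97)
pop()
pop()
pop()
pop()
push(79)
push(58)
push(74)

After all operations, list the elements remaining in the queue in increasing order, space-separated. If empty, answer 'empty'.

push(79): heap contents = [79]
push(45): heap contents = [45, 79]
push(4): heap contents = [4, 45, 79]
push(97): heap contents = [4, 45, 79, 97]
pop() → 4: heap contents = [45, 79, 97]
pop() → 45: heap contents = [79, 97]
pop() → 79: heap contents = [97]
pop() → 97: heap contents = []
push(79): heap contents = [79]
push(58): heap contents = [58, 79]
push(74): heap contents = [58, 74, 79]

Answer: 58 74 79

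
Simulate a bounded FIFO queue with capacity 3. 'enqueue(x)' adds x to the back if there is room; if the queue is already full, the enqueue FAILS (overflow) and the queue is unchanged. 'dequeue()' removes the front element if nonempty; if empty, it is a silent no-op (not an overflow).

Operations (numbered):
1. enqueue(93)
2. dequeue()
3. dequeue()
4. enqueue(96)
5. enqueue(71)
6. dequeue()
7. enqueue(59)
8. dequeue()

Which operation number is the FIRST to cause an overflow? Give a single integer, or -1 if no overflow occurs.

Answer: -1

Derivation:
1. enqueue(93): size=1
2. dequeue(): size=0
3. dequeue(): empty, no-op, size=0
4. enqueue(96): size=1
5. enqueue(71): size=2
6. dequeue(): size=1
7. enqueue(59): size=2
8. dequeue(): size=1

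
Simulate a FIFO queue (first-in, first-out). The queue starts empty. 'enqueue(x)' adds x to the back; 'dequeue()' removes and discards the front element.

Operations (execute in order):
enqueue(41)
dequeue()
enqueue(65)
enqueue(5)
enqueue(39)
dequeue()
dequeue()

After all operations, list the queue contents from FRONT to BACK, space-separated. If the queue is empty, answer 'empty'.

Answer: 39

Derivation:
enqueue(41): [41]
dequeue(): []
enqueue(65): [65]
enqueue(5): [65, 5]
enqueue(39): [65, 5, 39]
dequeue(): [5, 39]
dequeue(): [39]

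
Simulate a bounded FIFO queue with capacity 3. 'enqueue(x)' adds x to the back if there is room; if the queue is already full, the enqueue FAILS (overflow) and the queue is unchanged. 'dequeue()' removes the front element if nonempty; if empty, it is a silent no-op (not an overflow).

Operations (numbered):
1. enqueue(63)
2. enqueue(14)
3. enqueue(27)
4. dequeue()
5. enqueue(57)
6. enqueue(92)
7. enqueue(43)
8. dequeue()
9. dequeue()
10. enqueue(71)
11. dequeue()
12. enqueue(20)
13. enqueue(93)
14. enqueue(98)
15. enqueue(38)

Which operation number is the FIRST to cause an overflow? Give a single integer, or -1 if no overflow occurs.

1. enqueue(63): size=1
2. enqueue(14): size=2
3. enqueue(27): size=3
4. dequeue(): size=2
5. enqueue(57): size=3
6. enqueue(92): size=3=cap → OVERFLOW (fail)
7. enqueue(43): size=3=cap → OVERFLOW (fail)
8. dequeue(): size=2
9. dequeue(): size=1
10. enqueue(71): size=2
11. dequeue(): size=1
12. enqueue(20): size=2
13. enqueue(93): size=3
14. enqueue(98): size=3=cap → OVERFLOW (fail)
15. enqueue(38): size=3=cap → OVERFLOW (fail)

Answer: 6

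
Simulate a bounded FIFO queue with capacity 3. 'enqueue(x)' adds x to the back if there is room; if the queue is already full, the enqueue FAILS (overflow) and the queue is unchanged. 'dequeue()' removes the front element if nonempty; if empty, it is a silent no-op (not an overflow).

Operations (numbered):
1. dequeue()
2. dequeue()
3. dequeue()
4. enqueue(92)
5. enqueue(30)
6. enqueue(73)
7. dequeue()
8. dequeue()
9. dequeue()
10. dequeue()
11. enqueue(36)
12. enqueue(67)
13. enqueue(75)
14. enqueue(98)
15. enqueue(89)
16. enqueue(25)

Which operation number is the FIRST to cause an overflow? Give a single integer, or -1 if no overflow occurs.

1. dequeue(): empty, no-op, size=0
2. dequeue(): empty, no-op, size=0
3. dequeue(): empty, no-op, size=0
4. enqueue(92): size=1
5. enqueue(30): size=2
6. enqueue(73): size=3
7. dequeue(): size=2
8. dequeue(): size=1
9. dequeue(): size=0
10. dequeue(): empty, no-op, size=0
11. enqueue(36): size=1
12. enqueue(67): size=2
13. enqueue(75): size=3
14. enqueue(98): size=3=cap → OVERFLOW (fail)
15. enqueue(89): size=3=cap → OVERFLOW (fail)
16. enqueue(25): size=3=cap → OVERFLOW (fail)

Answer: 14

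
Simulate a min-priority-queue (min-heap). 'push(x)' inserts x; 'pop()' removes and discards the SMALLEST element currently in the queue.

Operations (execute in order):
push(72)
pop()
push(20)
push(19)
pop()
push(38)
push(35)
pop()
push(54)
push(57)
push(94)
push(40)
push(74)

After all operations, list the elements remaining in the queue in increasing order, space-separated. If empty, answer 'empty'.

push(72): heap contents = [72]
pop() → 72: heap contents = []
push(20): heap contents = [20]
push(19): heap contents = [19, 20]
pop() → 19: heap contents = [20]
push(38): heap contents = [20, 38]
push(35): heap contents = [20, 35, 38]
pop() → 20: heap contents = [35, 38]
push(54): heap contents = [35, 38, 54]
push(57): heap contents = [35, 38, 54, 57]
push(94): heap contents = [35, 38, 54, 57, 94]
push(40): heap contents = [35, 38, 40, 54, 57, 94]
push(74): heap contents = [35, 38, 40, 54, 57, 74, 94]

Answer: 35 38 40 54 57 74 94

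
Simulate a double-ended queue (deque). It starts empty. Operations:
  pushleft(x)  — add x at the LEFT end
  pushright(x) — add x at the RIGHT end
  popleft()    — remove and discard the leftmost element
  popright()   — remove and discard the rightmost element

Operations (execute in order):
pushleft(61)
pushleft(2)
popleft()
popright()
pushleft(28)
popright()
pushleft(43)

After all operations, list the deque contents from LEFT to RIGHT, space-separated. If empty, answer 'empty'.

Answer: 43

Derivation:
pushleft(61): [61]
pushleft(2): [2, 61]
popleft(): [61]
popright(): []
pushleft(28): [28]
popright(): []
pushleft(43): [43]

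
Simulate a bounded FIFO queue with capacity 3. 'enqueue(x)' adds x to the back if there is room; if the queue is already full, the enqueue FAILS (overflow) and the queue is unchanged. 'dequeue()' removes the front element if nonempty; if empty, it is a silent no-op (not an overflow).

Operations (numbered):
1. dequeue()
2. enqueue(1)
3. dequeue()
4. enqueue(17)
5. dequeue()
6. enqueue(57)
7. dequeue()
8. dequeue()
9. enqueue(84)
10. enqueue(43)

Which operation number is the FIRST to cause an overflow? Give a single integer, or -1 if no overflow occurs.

1. dequeue(): empty, no-op, size=0
2. enqueue(1): size=1
3. dequeue(): size=0
4. enqueue(17): size=1
5. dequeue(): size=0
6. enqueue(57): size=1
7. dequeue(): size=0
8. dequeue(): empty, no-op, size=0
9. enqueue(84): size=1
10. enqueue(43): size=2

Answer: -1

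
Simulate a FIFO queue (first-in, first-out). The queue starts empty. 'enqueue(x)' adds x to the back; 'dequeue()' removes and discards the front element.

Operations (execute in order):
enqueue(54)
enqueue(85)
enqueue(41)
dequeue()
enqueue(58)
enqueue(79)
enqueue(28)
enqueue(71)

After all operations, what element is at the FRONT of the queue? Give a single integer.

enqueue(54): queue = [54]
enqueue(85): queue = [54, 85]
enqueue(41): queue = [54, 85, 41]
dequeue(): queue = [85, 41]
enqueue(58): queue = [85, 41, 58]
enqueue(79): queue = [85, 41, 58, 79]
enqueue(28): queue = [85, 41, 58, 79, 28]
enqueue(71): queue = [85, 41, 58, 79, 28, 71]

Answer: 85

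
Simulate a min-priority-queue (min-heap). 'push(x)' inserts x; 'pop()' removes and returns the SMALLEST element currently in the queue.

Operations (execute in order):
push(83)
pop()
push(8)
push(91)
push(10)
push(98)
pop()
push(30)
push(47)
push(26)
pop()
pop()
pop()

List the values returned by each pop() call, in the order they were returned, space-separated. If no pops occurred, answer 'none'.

Answer: 83 8 10 26 30

Derivation:
push(83): heap contents = [83]
pop() → 83: heap contents = []
push(8): heap contents = [8]
push(91): heap contents = [8, 91]
push(10): heap contents = [8, 10, 91]
push(98): heap contents = [8, 10, 91, 98]
pop() → 8: heap contents = [10, 91, 98]
push(30): heap contents = [10, 30, 91, 98]
push(47): heap contents = [10, 30, 47, 91, 98]
push(26): heap contents = [10, 26, 30, 47, 91, 98]
pop() → 10: heap contents = [26, 30, 47, 91, 98]
pop() → 26: heap contents = [30, 47, 91, 98]
pop() → 30: heap contents = [47, 91, 98]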